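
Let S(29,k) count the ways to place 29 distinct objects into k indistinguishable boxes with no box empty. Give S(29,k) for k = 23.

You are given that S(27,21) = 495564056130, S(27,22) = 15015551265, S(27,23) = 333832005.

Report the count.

row 28: T[28][22]=22·15015551265+495564056130=825906183960  T[28][23]=23·333832005+15015551265=22693687380
row 29: T[29][23]=23·22693687380+825906183960=1347860993700
Read S(29,23) = 1347860993700.

1347860993700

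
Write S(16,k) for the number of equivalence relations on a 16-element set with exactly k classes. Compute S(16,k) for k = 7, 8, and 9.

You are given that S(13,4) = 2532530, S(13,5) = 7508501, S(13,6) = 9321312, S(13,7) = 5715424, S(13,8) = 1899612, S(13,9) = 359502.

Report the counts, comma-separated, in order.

r14: T_14,5=5×7508501+2532530=40075035; T_14,6=6×9321312+7508501=63436373; T_14,7=7×5715424+9321312=49329280; T_14,8=8×1899612+5715424=20912320; T_14,9=9×359502+1899612=5135130
r15: T_15,6=6×63436373+40075035=420693273; T_15,7=7×49329280+63436373=408741333; T_15,8=8×20912320+49329280=216627840; T_15,9=9×5135130+20912320=67128490
r16: T_16,7=7×408741333+420693273=3281882604; T_16,8=8×216627840+408741333=2141764053; T_16,9=9×67128490+216627840=820784250
Read S(16,7) = 3281882604, S(16,8) = 2141764053, S(16,9) = 820784250.

3281882604, 2141764053, 820784250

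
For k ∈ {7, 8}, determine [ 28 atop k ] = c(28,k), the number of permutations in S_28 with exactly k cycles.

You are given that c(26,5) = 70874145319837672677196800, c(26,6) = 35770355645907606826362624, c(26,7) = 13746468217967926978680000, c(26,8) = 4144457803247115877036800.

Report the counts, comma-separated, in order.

11616723683566425573507775872, 3673742549077683082376236224

[27] T[27,6]:26*35770355645907606826362624+70874145319837672677196800=1000903392113435450162625024 · T[27,7]:26*13746468217967926978680000+35770355645907606826362624=393178529313073708272042624 · T[27,8]:26*4144457803247115877036800+13746468217967926978680000=121502371102392939781636800
[28] T[28,7]:27*393178529313073708272042624+1000903392113435450162625024=11616723683566425573507775872 · T[28,8]:27*121502371102392939781636800+393178529313073708272042624=3673742549077683082376236224
Read c(28,7) = 11616723683566425573507775872, c(28,8) = 3673742549077683082376236224.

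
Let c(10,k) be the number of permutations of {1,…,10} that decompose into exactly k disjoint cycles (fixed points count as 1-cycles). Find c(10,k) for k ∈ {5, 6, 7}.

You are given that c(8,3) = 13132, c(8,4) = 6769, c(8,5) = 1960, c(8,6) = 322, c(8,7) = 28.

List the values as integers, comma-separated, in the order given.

269325, 63273, 9450

@9  (9,4):6769·8+13132→67284, (9,5):1960·8+6769→22449, (9,6):322·8+1960→4536, (9,7):28·8+322→546
@10  (10,5):22449·9+67284→269325, (10,6):4536·9+22449→63273, (10,7):546·9+4536→9450
Read c(10,5) = 269325, c(10,6) = 63273, c(10,7) = 9450.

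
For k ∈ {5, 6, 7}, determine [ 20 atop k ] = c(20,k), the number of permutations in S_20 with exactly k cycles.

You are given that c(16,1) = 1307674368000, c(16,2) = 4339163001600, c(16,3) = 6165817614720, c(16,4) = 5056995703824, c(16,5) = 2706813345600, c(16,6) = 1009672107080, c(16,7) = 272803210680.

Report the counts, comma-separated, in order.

@17  (17,2):4339163001600·16+1307674368000→70734282393600, (17,3):6165817614720·16+4339163001600→102992244837120, (17,4):5056995703824·16+6165817614720→87077748875904, (17,5):2706813345600·16+5056995703824→48366009233424, (17,6):1009672107080·16+2706813345600→18861567058880, (17,7):272803210680·16+1009672107080→5374523477960
@18  (18,3):102992244837120·17+70734282393600→1821602444624640, (18,4):87077748875904·17+102992244837120→1583313975727488, (18,5):48366009233424·17+87077748875904→909299905844112, (18,6):18861567058880·17+48366009233424→369012649234384, (18,7):5374523477960·17+18861567058880→110228466184200
@19  (19,4):1583313975727488·18+1821602444624640→30321254007719424, (19,5):909299905844112·18+1583313975727488→17950712280921504, (19,6):369012649234384·18+909299905844112→7551527592063024, (19,7):110228466184200·18+369012649234384→2353125040549984
@20  (20,5):17950712280921504·19+30321254007719424→371384787345228000, (20,6):7551527592063024·19+17950712280921504→161429736530118960, (20,7):2353125040549984·19+7551527592063024→52260903362512720
Read c(20,5) = 371384787345228000, c(20,6) = 161429736530118960, c(20,7) = 52260903362512720.

371384787345228000, 161429736530118960, 52260903362512720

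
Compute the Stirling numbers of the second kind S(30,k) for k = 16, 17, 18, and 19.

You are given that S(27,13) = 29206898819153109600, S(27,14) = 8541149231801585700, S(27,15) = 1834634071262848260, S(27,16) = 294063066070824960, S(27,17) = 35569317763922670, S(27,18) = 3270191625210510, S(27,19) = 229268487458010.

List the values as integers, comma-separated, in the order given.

2940812098256837097720, 511605167806434372210, 68591811024147549270, 7145845579888333500

row 28: T[28][14]=14·8541149231801585700+29206898819153109600=148782988064375309400  T[28][15]=15·1834634071262848260+8541149231801585700=36060660300744309600  T[28][16]=16·294063066070824960+1834634071262848260=6539643128396047620  T[28][17]=17·35569317763922670+294063066070824960=898741468057510350  T[28][18]=18·3270191625210510+35569317763922670=94432767017711850  T[28][19]=19·229268487458010+3270191625210510=7626292886912700
row 29: T[29][15]=15·36060660300744309600+148782988064375309400=689692892575539953400  T[29][16]=16·6539643128396047620+36060660300744309600=140694950355081071520  T[29][17]=17·898741468057510350+6539643128396047620=21818248085373723570  T[29][18]=18·94432767017711850+898741468057510350=2598531274376323650  T[29][19]=19·7626292886912700+94432767017711850=239332331869053150
row 30: T[30][16]=16·140694950355081071520+689692892575539953400=2940812098256837097720  T[30][17]=17·21818248085373723570+140694950355081071520=511605167806434372210  T[30][18]=18·2598531274376323650+21818248085373723570=68591811024147549270  T[30][19]=19·239332331869053150+2598531274376323650=7145845579888333500
Read S(30,16) = 2940812098256837097720, S(30,17) = 511605167806434372210, S(30,18) = 68591811024147549270, S(30,19) = 7145845579888333500.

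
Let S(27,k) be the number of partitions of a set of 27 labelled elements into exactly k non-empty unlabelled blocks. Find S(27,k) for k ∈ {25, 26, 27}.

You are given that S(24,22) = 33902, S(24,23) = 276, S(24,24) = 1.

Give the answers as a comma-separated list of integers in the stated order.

@25  (25,23):276·23+33902→40250, (25,24):1·24+276→300, (25,25):0·25+1→1
@26  (26,24):300·24+40250→47450, (26,25):1·25+300→325, (26,26):0·26+1→1
@27  (27,25):325·25+47450→55575, (27,26):1·26+325→351, (27,27):0·27+1→1
Read S(27,25) = 55575, S(27,26) = 351, S(27,27) = 1.

55575, 351, 1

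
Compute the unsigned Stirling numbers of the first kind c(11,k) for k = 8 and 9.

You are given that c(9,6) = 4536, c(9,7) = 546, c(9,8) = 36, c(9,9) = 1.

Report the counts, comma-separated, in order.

18150, 1320

@10  (10,7):546·9+4536→9450, (10,8):36·9+546→870, (10,9):1·9+36→45
@11  (11,8):870·10+9450→18150, (11,9):45·10+870→1320
Read c(11,8) = 18150, c(11,9) = 1320.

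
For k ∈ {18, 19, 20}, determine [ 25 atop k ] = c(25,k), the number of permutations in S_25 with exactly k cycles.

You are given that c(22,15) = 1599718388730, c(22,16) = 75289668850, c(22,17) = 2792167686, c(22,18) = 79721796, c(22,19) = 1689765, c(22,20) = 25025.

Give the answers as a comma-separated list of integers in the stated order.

i=23: T(23,16)=1599718388730+22·75289668850=3256091103430 | T(23,17)=75289668850+22·2792167686=136717357942 | T(23,18)=2792167686+22·79721796=4546047198 | T(23,19)=79721796+22·1689765=116896626 | T(23,20)=1689765+22·25025=2240315
i=24: T(24,17)=3256091103430+23·136717357942=6400590336096 | T(24,18)=136717357942+23·4546047198=241276443496 | T(24,19)=4546047198+23·116896626=7234669596 | T(24,20)=116896626+23·2240315=168423871
i=25: T(25,18)=6400590336096+24·241276443496=12191224980000 | T(25,19)=241276443496+24·7234669596=414908513800 | T(25,20)=7234669596+24·168423871=11276842500
Read c(25,18) = 12191224980000, c(25,19) = 414908513800, c(25,20) = 11276842500.

12191224980000, 414908513800, 11276842500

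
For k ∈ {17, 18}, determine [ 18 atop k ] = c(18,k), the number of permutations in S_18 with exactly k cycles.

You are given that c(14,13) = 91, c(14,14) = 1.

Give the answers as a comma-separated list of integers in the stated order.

@15  (15,14):1·14+91→105, (15,15):0·14+1→1
@16  (16,15):1·15+105→120, (16,16):0·15+1→1
@17  (17,16):1·16+120→136, (17,17):0·16+1→1
@18  (18,17):1·17+136→153, (18,18):0·17+1→1
Read c(18,17) = 153, c(18,18) = 1.

153, 1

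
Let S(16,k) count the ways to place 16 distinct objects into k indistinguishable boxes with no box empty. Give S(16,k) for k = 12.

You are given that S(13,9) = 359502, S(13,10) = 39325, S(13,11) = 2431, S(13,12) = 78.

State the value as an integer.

@14  (14,10):39325·10+359502→752752, (14,11):2431·11+39325→66066, (14,12):78·12+2431→3367
@15  (15,11):66066·11+752752→1479478, (15,12):3367·12+66066→106470
@16  (16,12):106470·12+1479478→2757118
Read S(16,12) = 2757118.

2757118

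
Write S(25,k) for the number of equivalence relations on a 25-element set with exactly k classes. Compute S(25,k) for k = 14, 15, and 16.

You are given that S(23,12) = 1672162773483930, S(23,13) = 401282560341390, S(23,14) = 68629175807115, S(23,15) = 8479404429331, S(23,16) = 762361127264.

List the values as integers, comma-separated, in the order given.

25958110360896000, 4299394655347200, 526655161695960

i=24: T(24,13)=1672162773483930+13·401282560341390=6888836057922000 | T(24,14)=401282560341390+14·68629175807115=1362091021641000 | T(24,15)=68629175807115+15·8479404429331=195820242247080 | T(24,16)=8479404429331+16·762361127264=20677182465555
i=25: T(25,14)=6888836057922000+14·1362091021641000=25958110360896000 | T(25,15)=1362091021641000+15·195820242247080=4299394655347200 | T(25,16)=195820242247080+16·20677182465555=526655161695960
Read S(25,14) = 25958110360896000, S(25,15) = 4299394655347200, S(25,16) = 526655161695960.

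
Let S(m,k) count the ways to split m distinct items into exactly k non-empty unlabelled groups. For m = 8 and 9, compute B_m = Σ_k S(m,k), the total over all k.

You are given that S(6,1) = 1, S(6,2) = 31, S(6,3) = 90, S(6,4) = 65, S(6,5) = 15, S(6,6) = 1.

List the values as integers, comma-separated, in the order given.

row 7: T[7][1]=1·1+0=1  T[7][2]=2·31+1=63  T[7][3]=3·90+31=301  T[7][4]=4·65+90=350  T[7][5]=5·15+65=140  T[7][6]=6·1+15=21  T[7][7]=7·0+1=1
row 8: T[8][1]=1·1+0=1  T[8][2]=2·63+1=127  T[8][3]=3·301+63=966  T[8][4]=4·350+301=1701  T[8][5]=5·140+350=1050  T[8][6]=6·21+140=266  T[8][7]=7·1+21=28  T[8][8]=8·0+1=1
row 9: T[9][1]=1·1+0=1  T[9][2]=2·127+1=255  T[9][3]=3·966+127=3025  T[9][4]=4·1701+966=7770  T[9][5]=5·1050+1701=6951  T[9][6]=6·266+1050=2646  T[9][7]=7·28+266=462  T[9][8]=8·1+28=36  T[9][9]=9·0+1=1
B_8 = ΣS(8,k) = 1+127+966+1701+1050+266+28+1 = 4140
B_9 = ΣS(9,k) = 1+255+3025+7770+6951+2646+462+36+1 = 21147

4140, 21147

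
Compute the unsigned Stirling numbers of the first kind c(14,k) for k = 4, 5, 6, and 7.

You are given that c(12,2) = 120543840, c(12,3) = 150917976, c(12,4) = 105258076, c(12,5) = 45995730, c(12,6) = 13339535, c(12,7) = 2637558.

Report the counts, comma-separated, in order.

20313753096, 9957703756, 3336118786, 790943153

r13: T_13,3=12×150917976+120543840=1931559552; T_13,4=12×105258076+150917976=1414014888; T_13,5=12×45995730+105258076=657206836; T_13,6=12×13339535+45995730=206070150; T_13,7=12×2637558+13339535=44990231
r14: T_14,4=13×1414014888+1931559552=20313753096; T_14,5=13×657206836+1414014888=9957703756; T_14,6=13×206070150+657206836=3336118786; T_14,7=13×44990231+206070150=790943153
Read c(14,4) = 20313753096, c(14,5) = 9957703756, c(14,6) = 3336118786, c(14,7) = 790943153.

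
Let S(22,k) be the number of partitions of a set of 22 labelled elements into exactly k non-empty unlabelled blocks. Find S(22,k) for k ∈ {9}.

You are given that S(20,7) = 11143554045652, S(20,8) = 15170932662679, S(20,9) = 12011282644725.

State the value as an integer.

[21] T[21,8]:8*15170932662679+11143554045652=132511015347084 · T[21,9]:9*12011282644725+15170932662679=123272476465204
[22] T[22,9]:9*123272476465204+132511015347084=1241963303533920
Read S(22,9) = 1241963303533920.

1241963303533920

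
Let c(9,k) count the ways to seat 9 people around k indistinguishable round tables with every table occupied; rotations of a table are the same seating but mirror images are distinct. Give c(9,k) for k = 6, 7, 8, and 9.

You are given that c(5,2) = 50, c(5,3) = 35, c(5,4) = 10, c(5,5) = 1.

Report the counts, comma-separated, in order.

[6] T[6,3]:5*35+50=225 · T[6,4]:5*10+35=85 · T[6,5]:5*1+10=15 · T[6,6]:5*0+1=1
[7] T[7,4]:6*85+225=735 · T[7,5]:6*15+85=175 · T[7,6]:6*1+15=21 · T[7,7]:6*0+1=1
[8] T[8,5]:7*175+735=1960 · T[8,6]:7*21+175=322 · T[8,7]:7*1+21=28 · T[8,8]:7*0+1=1
[9] T[9,6]:8*322+1960=4536 · T[9,7]:8*28+322=546 · T[9,8]:8*1+28=36 · T[9,9]:8*0+1=1
Read c(9,6) = 4536, c(9,7) = 546, c(9,8) = 36, c(9,9) = 1.

4536, 546, 36, 1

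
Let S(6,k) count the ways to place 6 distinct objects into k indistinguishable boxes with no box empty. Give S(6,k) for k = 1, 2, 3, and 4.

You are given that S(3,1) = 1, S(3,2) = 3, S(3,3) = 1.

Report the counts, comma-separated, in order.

1, 31, 90, 65

@4  (4,1):1·1+0→1, (4,2):3·2+1→7, (4,3):1·3+3→6, (4,4):0·4+1→1
@5  (5,1):1·1+0→1, (5,2):7·2+1→15, (5,3):6·3+7→25, (5,4):1·4+6→10
@6  (6,1):1·1+0→1, (6,2):15·2+1→31, (6,3):25·3+15→90, (6,4):10·4+25→65
Read S(6,1) = 1, S(6,2) = 31, S(6,3) = 90, S(6,4) = 65.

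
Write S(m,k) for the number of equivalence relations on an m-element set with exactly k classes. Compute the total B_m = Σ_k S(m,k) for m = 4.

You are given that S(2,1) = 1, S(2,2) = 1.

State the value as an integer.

15

@3  (3,1):1·1+0→1, (3,2):1·2+1→3, (3,3):0·3+1→1
@4  (4,1):1·1+0→1, (4,2):3·2+1→7, (4,3):1·3+3→6, (4,4):0·4+1→1
B_4 = ΣS(4,k) = 1+7+6+1 = 15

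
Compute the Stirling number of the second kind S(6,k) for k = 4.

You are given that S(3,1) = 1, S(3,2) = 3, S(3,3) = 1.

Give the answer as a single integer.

65

@4  (4,2):3·2+1→7, (4,3):1·3+3→6, (4,4):0·4+1→1
@5  (5,3):6·3+7→25, (5,4):1·4+6→10
@6  (6,4):10·4+25→65
Read S(6,4) = 65.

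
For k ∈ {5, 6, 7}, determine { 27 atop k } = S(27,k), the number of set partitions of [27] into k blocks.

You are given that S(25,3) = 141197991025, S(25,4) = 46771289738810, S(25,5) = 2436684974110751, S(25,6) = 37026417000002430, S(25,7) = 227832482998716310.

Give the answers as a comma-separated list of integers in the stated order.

61338207158409090, 1359801318005044551, 11647571772911241531

[26] T[26,4]:4*46771289738810+141197991025=187226356946265 · T[26,5]:5*2436684974110751+46771289738810=12230196160292565 · T[26,6]:6*37026417000002430+2436684974110751=224595186974125331 · T[26,7]:7*227832482998716310+37026417000002430=1631853797991016600
[27] T[27,5]:5*12230196160292565+187226356946265=61338207158409090 · T[27,6]:6*224595186974125331+12230196160292565=1359801318005044551 · T[27,7]:7*1631853797991016600+224595186974125331=11647571772911241531
Read S(27,5) = 61338207158409090, S(27,6) = 1359801318005044551, S(27,7) = 11647571772911241531.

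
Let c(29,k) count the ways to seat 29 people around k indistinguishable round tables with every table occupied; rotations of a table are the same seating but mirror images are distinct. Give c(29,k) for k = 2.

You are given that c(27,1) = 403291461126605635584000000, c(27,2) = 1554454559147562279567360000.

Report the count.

1197348677077520393310044160000

i=28: T(28,1)=0+27·403291461126605635584000000=10888869450418352160768000000 | T(28,2)=403291461126605635584000000+27·1554454559147562279567360000=42373564558110787183902720000
i=29: T(29,2)=10888869450418352160768000000+28·42373564558110787183902720000=1197348677077520393310044160000
Read c(29,2) = 1197348677077520393310044160000.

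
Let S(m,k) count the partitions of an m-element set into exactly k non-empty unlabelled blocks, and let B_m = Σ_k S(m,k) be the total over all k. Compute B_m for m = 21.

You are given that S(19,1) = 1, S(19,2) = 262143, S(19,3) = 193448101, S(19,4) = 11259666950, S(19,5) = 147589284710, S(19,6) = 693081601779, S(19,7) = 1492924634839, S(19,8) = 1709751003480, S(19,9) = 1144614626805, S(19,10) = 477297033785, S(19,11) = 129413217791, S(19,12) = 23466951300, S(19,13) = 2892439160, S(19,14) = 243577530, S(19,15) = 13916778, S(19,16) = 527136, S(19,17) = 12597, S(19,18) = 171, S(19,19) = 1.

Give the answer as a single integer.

474869816156751

[20] T[20,1]:1*1+0=1 · T[20,2]:2*262143+1=524287 · T[20,3]:3*193448101+262143=580606446 · T[20,4]:4*11259666950+193448101=45232115901 · T[20,5]:5*147589284710+11259666950=749206090500 · T[20,6]:6*693081601779+147589284710=4306078895384 · T[20,7]:7*1492924634839+693081601779=11143554045652 · T[20,8]:8*1709751003480+1492924634839=15170932662679 · T[20,9]:9*1144614626805+1709751003480=12011282644725 · T[20,10]:10*477297033785+1144614626805=5917584964655 · T[20,11]:11*129413217791+477297033785=1900842429486 · T[20,12]:12*23466951300+129413217791=411016633391 · T[20,13]:13*2892439160+23466951300=61068660380 · T[20,14]:14*243577530+2892439160=6302524580 · T[20,15]:15*13916778+243577530=452329200 · T[20,16]:16*527136+13916778=22350954 · T[20,17]:17*12597+527136=741285 · T[20,18]:18*171+12597=15675 · T[20,19]:19*1+171=190 · T[20,20]:20*0+1=1
[21] T[21,1]:1*1+0=1 · T[21,2]:2*524287+1=1048575 · T[21,3]:3*580606446+524287=1742343625 · T[21,4]:4*45232115901+580606446=181509070050 · T[21,5]:5*749206090500+45232115901=3791262568401 · T[21,6]:6*4306078895384+749206090500=26585679462804 · T[21,7]:7*11143554045652+4306078895384=82310957214948 · T[21,8]:8*15170932662679+11143554045652=132511015347084 · T[21,9]:9*12011282644725+15170932662679=123272476465204 · T[21,10]:10*5917584964655+12011282644725=71187132291275 · T[21,11]:11*1900842429486+5917584964655=26826851689001 · T[21,12]:12*411016633391+1900842429486=6833042030178 · T[21,13]:13*61068660380+411016633391=1204909218331 · T[21,14]:14*6302524580+61068660380=149304004500 · T[21,15]:15*452329200+6302524580=13087462580 · T[21,16]:16*22350954+452329200=809944464 · T[21,17]:17*741285+22350954=34952799 · T[21,18]:18*15675+741285=1023435 · T[21,19]:19*190+15675=19285 · T[21,20]:20*1+190=210 · T[21,21]:21*0+1=1
B_21 = ΣS(21,k) = 1+1048575+1742343625+181509070050+3791262568401+26585679462804+82310957214948+132511015347084+123272476465204+71187132291275+26826851689001+6833042030178+1204909218331+149304004500+13087462580+809944464+34952799+1023435+19285+210+1 = 474869816156751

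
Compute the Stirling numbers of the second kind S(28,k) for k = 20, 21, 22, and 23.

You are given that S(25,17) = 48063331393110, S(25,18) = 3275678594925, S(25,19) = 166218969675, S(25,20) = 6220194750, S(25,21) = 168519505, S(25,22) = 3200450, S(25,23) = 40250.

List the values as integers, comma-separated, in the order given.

@26  (26,18):3275678594925·18+48063331393110→107025546101760, (26,19):166218969675·19+3275678594925→6433839018750, (26,20):6220194750·20+166218969675→290622864675, (26,21):168519505·21+6220194750→9759104355, (26,22):3200450·22+168519505→238929405, (26,23):40250·23+3200450→4126200
@27  (27,19):6433839018750·19+107025546101760→229268487458010, (27,20):290622864675·20+6433839018750→12246296312250, (27,21):9759104355·21+290622864675→495564056130, (27,22):238929405·22+9759104355→15015551265, (27,23):4126200·23+238929405→333832005
@28  (28,20):12246296312250·20+229268487458010→474194413703010, (28,21):495564056130·21+12246296312250→22653141490980, (28,22):15015551265·22+495564056130→825906183960, (28,23):333832005·23+15015551265→22693687380
Read S(28,20) = 474194413703010, S(28,21) = 22653141490980, S(28,22) = 825906183960, S(28,23) = 22693687380.

474194413703010, 22653141490980, 825906183960, 22693687380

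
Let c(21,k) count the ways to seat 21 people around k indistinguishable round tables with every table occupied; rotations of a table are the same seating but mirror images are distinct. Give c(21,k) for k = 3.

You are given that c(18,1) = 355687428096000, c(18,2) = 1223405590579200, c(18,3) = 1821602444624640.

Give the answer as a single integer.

13803759753640704000

@19  (19,1):355687428096000·18+0→6402373705728000, (19,2):1223405590579200·18+355687428096000→22376988058521600, (19,3):1821602444624640·18+1223405590579200→34012249593822720
@20  (20,2):22376988058521600·19+6402373705728000→431565146817638400, (20,3):34012249593822720·19+22376988058521600→668609730341153280
@21  (21,3):668609730341153280·20+431565146817638400→13803759753640704000
Read c(21,3) = 13803759753640704000.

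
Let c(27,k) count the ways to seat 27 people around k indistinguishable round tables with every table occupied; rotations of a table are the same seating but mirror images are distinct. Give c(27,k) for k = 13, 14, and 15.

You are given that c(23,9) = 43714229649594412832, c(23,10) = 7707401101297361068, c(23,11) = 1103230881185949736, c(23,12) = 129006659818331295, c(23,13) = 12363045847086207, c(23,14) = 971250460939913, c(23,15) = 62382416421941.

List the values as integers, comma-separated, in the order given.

@24  (24,10):7707401101297361068·23+43714229649594412832→220984454979433717396, (24,11):1103230881185949736·23+7707401101297361068→33081711368574204996, (24,12):129006659818331295·23+1103230881185949736→4070384057007569521, (24,13):12363045847086207·23+129006659818331295→413356714301314056, (24,14):971250460939913·23+12363045847086207→34701806448704206, (24,15):62382416421941·23+971250460939913→2406046038644556
@25  (25,11):33081711368574204996·24+220984454979433717396→1014945527825214637300, (25,12):4070384057007569521·24+33081711368574204996→130770928736755873500, (25,13):413356714301314056·24+4070384057007569521→13990945200239106865, (25,14):34701806448704206·24+413356714301314056→1246200069070215000, (25,15):2406046038644556·24+34701806448704206→92446911376173550
@26  (26,12):130770928736755873500·25+1014945527825214637300→4284218746244111474800, (26,13):13990945200239106865·25+130770928736755873500→480544558742733545125, (26,14):1246200069070215000·25+13990945200239106865→45145946926994481865, (26,15):92446911376173550·25+1246200069070215000→3557372853474553750
@27  (27,13):480544558742733545125·26+4284218746244111474800→16778377273555183648050, (27,14):45145946926994481865·26+480544558742733545125→1654339178844590073615, (27,15):3557372853474553750·26+45145946926994481865→137637641117332879365
Read c(27,13) = 16778377273555183648050, c(27,14) = 1654339178844590073615, c(27,15) = 137637641117332879365.

16778377273555183648050, 1654339178844590073615, 137637641117332879365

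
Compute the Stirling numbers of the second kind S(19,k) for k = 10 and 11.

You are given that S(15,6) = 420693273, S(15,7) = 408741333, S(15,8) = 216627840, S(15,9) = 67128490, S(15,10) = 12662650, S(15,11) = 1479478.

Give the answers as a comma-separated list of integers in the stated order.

@16  (16,7):408741333·7+420693273→3281882604, (16,8):216627840·8+408741333→2141764053, (16,9):67128490·9+216627840→820784250, (16,10):12662650·10+67128490→193754990, (16,11):1479478·11+12662650→28936908
@17  (17,8):2141764053·8+3281882604→20415995028, (17,9):820784250·9+2141764053→9528822303, (17,10):193754990·10+820784250→2758334150, (17,11):28936908·11+193754990→512060978
@18  (18,9):9528822303·9+20415995028→106175395755, (18,10):2758334150·10+9528822303→37112163803, (18,11):512060978·11+2758334150→8391004908
@19  (19,10):37112163803·10+106175395755→477297033785, (19,11):8391004908·11+37112163803→129413217791
Read S(19,10) = 477297033785, S(19,11) = 129413217791.

477297033785, 129413217791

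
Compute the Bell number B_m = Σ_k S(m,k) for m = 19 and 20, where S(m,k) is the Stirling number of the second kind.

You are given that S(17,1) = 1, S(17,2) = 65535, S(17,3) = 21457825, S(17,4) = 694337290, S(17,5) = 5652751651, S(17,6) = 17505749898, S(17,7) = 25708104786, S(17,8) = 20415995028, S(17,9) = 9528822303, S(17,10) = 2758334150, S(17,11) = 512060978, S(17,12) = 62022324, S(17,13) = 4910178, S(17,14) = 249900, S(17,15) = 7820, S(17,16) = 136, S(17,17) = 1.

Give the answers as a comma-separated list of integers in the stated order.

row 18: T[18][1]=1·1+0=1  T[18][2]=2·65535+1=131071  T[18][3]=3·21457825+65535=64439010  T[18][4]=4·694337290+21457825=2798806985  T[18][5]=5·5652751651+694337290=28958095545  T[18][6]=6·17505749898+5652751651=110687251039  T[18][7]=7·25708104786+17505749898=197462483400  T[18][8]=8·20415995028+25708104786=189036065010  T[18][9]=9·9528822303+20415995028=106175395755  T[18][10]=10·2758334150+9528822303=37112163803  T[18][11]=11·512060978+2758334150=8391004908  T[18][12]=12·62022324+512060978=1256328866  T[18][13]=13·4910178+62022324=125854638  T[18][14]=14·249900+4910178=8408778  T[18][15]=15·7820+249900=367200  T[18][16]=16·136+7820=9996  T[18][17]=17·1+136=153  T[18][18]=18·0+1=1
row 19: T[19][1]=1·1+0=1  T[19][2]=2·131071+1=262143  T[19][3]=3·64439010+131071=193448101  T[19][4]=4·2798806985+64439010=11259666950  T[19][5]=5·28958095545+2798806985=147589284710  T[19][6]=6·110687251039+28958095545=693081601779  T[19][7]=7·197462483400+110687251039=1492924634839  T[19][8]=8·189036065010+197462483400=1709751003480  T[19][9]=9·106175395755+189036065010=1144614626805  T[19][10]=10·37112163803+106175395755=477297033785  T[19][11]=11·8391004908+37112163803=129413217791  T[19][12]=12·1256328866+8391004908=23466951300  T[19][13]=13·125854638+1256328866=2892439160  T[19][14]=14·8408778+125854638=243577530  T[19][15]=15·367200+8408778=13916778  T[19][16]=16·9996+367200=527136  T[19][17]=17·153+9996=12597  T[19][18]=18·1+153=171  T[19][19]=19·0+1=1
row 20: T[20][1]=1·1+0=1  T[20][2]=2·262143+1=524287  T[20][3]=3·193448101+262143=580606446  T[20][4]=4·11259666950+193448101=45232115901  T[20][5]=5·147589284710+11259666950=749206090500  T[20][6]=6·693081601779+147589284710=4306078895384  T[20][7]=7·1492924634839+693081601779=11143554045652  T[20][8]=8·1709751003480+1492924634839=15170932662679  T[20][9]=9·1144614626805+1709751003480=12011282644725  T[20][10]=10·477297033785+1144614626805=5917584964655  T[20][11]=11·129413217791+477297033785=1900842429486  T[20][12]=12·23466951300+129413217791=411016633391  T[20][13]=13·2892439160+23466951300=61068660380  T[20][14]=14·243577530+2892439160=6302524580  T[20][15]=15·13916778+243577530=452329200  T[20][16]=16·527136+13916778=22350954  T[20][17]=17·12597+527136=741285  T[20][18]=18·171+12597=15675  T[20][19]=19·1+171=190  T[20][20]=20·0+1=1
B_19 = ΣS(19,k) = 1+262143+193448101+11259666950+147589284710+693081601779+1492924634839+1709751003480+1144614626805+477297033785+129413217791+23466951300+2892439160+243577530+13916778+527136+12597+171+1 = 5832742205057
B_20 = ΣS(20,k) = 1+524287+580606446+45232115901+749206090500+4306078895384+11143554045652+15170932662679+12011282644725+5917584964655+1900842429486+411016633391+61068660380+6302524580+452329200+22350954+741285+15675+190+1 = 51724158235372

5832742205057, 51724158235372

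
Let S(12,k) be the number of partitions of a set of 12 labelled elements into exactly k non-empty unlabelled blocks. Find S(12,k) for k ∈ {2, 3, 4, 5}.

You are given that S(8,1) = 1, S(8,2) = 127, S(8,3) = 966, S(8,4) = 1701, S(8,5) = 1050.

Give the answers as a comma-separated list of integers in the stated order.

2047, 86526, 611501, 1379400

[9] T[9,1]:1*1+0=1 · T[9,2]:2*127+1=255 · T[9,3]:3*966+127=3025 · T[9,4]:4*1701+966=7770 · T[9,5]:5*1050+1701=6951
[10] T[10,1]:1*1+0=1 · T[10,2]:2*255+1=511 · T[10,3]:3*3025+255=9330 · T[10,4]:4*7770+3025=34105 · T[10,5]:5*6951+7770=42525
[11] T[11,1]:1*1+0=1 · T[11,2]:2*511+1=1023 · T[11,3]:3*9330+511=28501 · T[11,4]:4*34105+9330=145750 · T[11,5]:5*42525+34105=246730
[12] T[12,2]:2*1023+1=2047 · T[12,3]:3*28501+1023=86526 · T[12,4]:4*145750+28501=611501 · T[12,5]:5*246730+145750=1379400
Read S(12,2) = 2047, S(12,3) = 86526, S(12,4) = 611501, S(12,5) = 1379400.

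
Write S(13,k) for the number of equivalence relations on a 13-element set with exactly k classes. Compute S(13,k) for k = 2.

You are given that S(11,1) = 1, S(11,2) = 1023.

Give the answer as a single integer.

@12  (12,1):1·1+0→1, (12,2):1023·2+1→2047
@13  (13,2):2047·2+1→4095
Read S(13,2) = 4095.

4095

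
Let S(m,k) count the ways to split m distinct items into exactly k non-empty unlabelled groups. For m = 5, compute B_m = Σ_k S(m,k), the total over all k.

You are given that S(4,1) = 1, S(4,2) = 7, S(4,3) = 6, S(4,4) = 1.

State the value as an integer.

@5  (5,1):1·1+0→1, (5,2):7·2+1→15, (5,3):6·3+7→25, (5,4):1·4+6→10, (5,5):0·5+1→1
B_5 = ΣS(5,k) = 1+15+25+10+1 = 52

52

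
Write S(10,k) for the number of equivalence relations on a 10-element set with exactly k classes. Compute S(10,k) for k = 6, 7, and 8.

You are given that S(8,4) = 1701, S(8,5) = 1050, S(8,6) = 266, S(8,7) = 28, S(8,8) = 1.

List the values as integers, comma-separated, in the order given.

i=9: T(9,5)=1701+5·1050=6951 | T(9,6)=1050+6·266=2646 | T(9,7)=266+7·28=462 | T(9,8)=28+8·1=36
i=10: T(10,6)=6951+6·2646=22827 | T(10,7)=2646+7·462=5880 | T(10,8)=462+8·36=750
Read S(10,6) = 22827, S(10,7) = 5880, S(10,8) = 750.

22827, 5880, 750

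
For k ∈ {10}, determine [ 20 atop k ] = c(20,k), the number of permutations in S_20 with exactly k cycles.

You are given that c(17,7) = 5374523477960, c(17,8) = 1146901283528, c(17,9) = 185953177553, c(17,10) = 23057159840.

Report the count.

@18  (18,8):1146901283528·17+5374523477960→24871845297936, (18,9):185953177553·17+1146901283528→4308105301929, (18,10):23057159840·17+185953177553→577924894833
@19  (19,9):4308105301929·18+24871845297936→102417740732658, (19,10):577924894833·18+4308105301929→14710753408923
@20  (20,10):14710753408923·19+102417740732658→381922055502195
Read c(20,10) = 381922055502195.

381922055502195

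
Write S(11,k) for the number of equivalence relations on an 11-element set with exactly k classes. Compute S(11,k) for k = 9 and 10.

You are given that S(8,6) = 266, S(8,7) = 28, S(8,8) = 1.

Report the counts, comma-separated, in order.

r9: T_9,7=7×28+266=462; T_9,8=8×1+28=36; T_9,9=9×0+1=1
r10: T_10,8=8×36+462=750; T_10,9=9×1+36=45; T_10,10=10×0+1=1
r11: T_11,9=9×45+750=1155; T_11,10=10×1+45=55
Read S(11,9) = 1155, S(11,10) = 55.

1155, 55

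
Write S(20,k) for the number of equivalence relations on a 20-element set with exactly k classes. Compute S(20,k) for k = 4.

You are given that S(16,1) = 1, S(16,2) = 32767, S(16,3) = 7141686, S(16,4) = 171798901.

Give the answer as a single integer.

45232115901

[17] T[17,1]:1*1+0=1 · T[17,2]:2*32767+1=65535 · T[17,3]:3*7141686+32767=21457825 · T[17,4]:4*171798901+7141686=694337290
[18] T[18,2]:2*65535+1=131071 · T[18,3]:3*21457825+65535=64439010 · T[18,4]:4*694337290+21457825=2798806985
[19] T[19,3]:3*64439010+131071=193448101 · T[19,4]:4*2798806985+64439010=11259666950
[20] T[20,4]:4*11259666950+193448101=45232115901
Read S(20,4) = 45232115901.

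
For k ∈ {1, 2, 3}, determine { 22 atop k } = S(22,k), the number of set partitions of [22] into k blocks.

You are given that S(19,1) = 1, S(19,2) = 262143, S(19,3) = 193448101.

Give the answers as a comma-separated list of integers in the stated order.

1, 2097151, 5228079450

row 20: T[20][1]=1·1+0=1  T[20][2]=2·262143+1=524287  T[20][3]=3·193448101+262143=580606446
row 21: T[21][1]=1·1+0=1  T[21][2]=2·524287+1=1048575  T[21][3]=3·580606446+524287=1742343625
row 22: T[22][1]=1·1+0=1  T[22][2]=2·1048575+1=2097151  T[22][3]=3·1742343625+1048575=5228079450
Read S(22,1) = 1, S(22,2) = 2097151, S(22,3) = 5228079450.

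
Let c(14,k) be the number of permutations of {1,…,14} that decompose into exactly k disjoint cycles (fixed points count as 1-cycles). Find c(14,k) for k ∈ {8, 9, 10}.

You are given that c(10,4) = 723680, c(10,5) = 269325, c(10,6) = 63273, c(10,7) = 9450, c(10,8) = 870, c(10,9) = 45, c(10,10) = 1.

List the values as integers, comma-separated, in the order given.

r11: T_11,5=10×269325+723680=3416930; T_11,6=10×63273+269325=902055; T_11,7=10×9450+63273=157773; T_11,8=10×870+9450=18150; T_11,9=10×45+870=1320; T_11,10=10×1+45=55
r12: T_12,6=11×902055+3416930=13339535; T_12,7=11×157773+902055=2637558; T_12,8=11×18150+157773=357423; T_12,9=11×1320+18150=32670; T_12,10=11×55+1320=1925
r13: T_13,7=12×2637558+13339535=44990231; T_13,8=12×357423+2637558=6926634; T_13,9=12×32670+357423=749463; T_13,10=12×1925+32670=55770
r14: T_14,8=13×6926634+44990231=135036473; T_14,9=13×749463+6926634=16669653; T_14,10=13×55770+749463=1474473
Read c(14,8) = 135036473, c(14,9) = 16669653, c(14,10) = 1474473.

135036473, 16669653, 1474473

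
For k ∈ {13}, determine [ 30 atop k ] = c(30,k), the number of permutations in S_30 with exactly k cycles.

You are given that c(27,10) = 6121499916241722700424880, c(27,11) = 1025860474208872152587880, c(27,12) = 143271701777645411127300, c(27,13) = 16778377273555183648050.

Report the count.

r28: T_28,11=27×1025860474208872152587880+6121499916241722700424880=33819732719881270820297640; T_28,12=27×143271701777645411127300+1025860474208872152587880=4894196422205298253024980; T_28,13=27×16778377273555183648050+143271701777645411127300=596287888163635369624650
r29: T_29,12=28×4894196422205298253024980+33819732719881270820297640=170857232541629621904997080; T_29,13=28×596287888163635369624650+4894196422205298253024980=21590257290787088602515180
r30: T_30,13=29×21590257290787088602515180+170857232541629621904997080=796974693974455191377937300
Read c(30,13) = 796974693974455191377937300.

796974693974455191377937300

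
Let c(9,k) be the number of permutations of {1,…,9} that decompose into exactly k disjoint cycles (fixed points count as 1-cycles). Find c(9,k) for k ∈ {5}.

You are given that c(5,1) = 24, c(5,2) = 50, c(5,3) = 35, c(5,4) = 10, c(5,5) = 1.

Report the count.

[6] T[6,2]:5*50+24=274 · T[6,3]:5*35+50=225 · T[6,4]:5*10+35=85 · T[6,5]:5*1+10=15
[7] T[7,3]:6*225+274=1624 · T[7,4]:6*85+225=735 · T[7,5]:6*15+85=175
[8] T[8,4]:7*735+1624=6769 · T[8,5]:7*175+735=1960
[9] T[9,5]:8*1960+6769=22449
Read c(9,5) = 22449.

22449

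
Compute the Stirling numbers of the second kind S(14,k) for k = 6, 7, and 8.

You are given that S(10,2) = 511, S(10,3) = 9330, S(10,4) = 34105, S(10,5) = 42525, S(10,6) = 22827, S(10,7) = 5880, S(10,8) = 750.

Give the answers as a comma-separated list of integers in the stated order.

63436373, 49329280, 20912320

r11: T_11,3=3×9330+511=28501; T_11,4=4×34105+9330=145750; T_11,5=5×42525+34105=246730; T_11,6=6×22827+42525=179487; T_11,7=7×5880+22827=63987; T_11,8=8×750+5880=11880
r12: T_12,4=4×145750+28501=611501; T_12,5=5×246730+145750=1379400; T_12,6=6×179487+246730=1323652; T_12,7=7×63987+179487=627396; T_12,8=8×11880+63987=159027
r13: T_13,5=5×1379400+611501=7508501; T_13,6=6×1323652+1379400=9321312; T_13,7=7×627396+1323652=5715424; T_13,8=8×159027+627396=1899612
r14: T_14,6=6×9321312+7508501=63436373; T_14,7=7×5715424+9321312=49329280; T_14,8=8×1899612+5715424=20912320
Read S(14,6) = 63436373, S(14,7) = 49329280, S(14,8) = 20912320.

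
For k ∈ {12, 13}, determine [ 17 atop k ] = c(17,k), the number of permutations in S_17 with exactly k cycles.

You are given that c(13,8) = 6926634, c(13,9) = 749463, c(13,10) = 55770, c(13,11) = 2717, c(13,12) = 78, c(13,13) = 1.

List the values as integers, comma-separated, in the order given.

i=14: T(14,9)=6926634+13·749463=16669653 | T(14,10)=749463+13·55770=1474473 | T(14,11)=55770+13·2717=91091 | T(14,12)=2717+13·78=3731 | T(14,13)=78+13·1=91
i=15: T(15,10)=16669653+14·1474473=37312275 | T(15,11)=1474473+14·91091=2749747 | T(15,12)=91091+14·3731=143325 | T(15,13)=3731+14·91=5005
i=16: T(16,11)=37312275+15·2749747=78558480 | T(16,12)=2749747+15·143325=4899622 | T(16,13)=143325+15·5005=218400
i=17: T(17,12)=78558480+16·4899622=156952432 | T(17,13)=4899622+16·218400=8394022
Read c(17,12) = 156952432, c(17,13) = 8394022.

156952432, 8394022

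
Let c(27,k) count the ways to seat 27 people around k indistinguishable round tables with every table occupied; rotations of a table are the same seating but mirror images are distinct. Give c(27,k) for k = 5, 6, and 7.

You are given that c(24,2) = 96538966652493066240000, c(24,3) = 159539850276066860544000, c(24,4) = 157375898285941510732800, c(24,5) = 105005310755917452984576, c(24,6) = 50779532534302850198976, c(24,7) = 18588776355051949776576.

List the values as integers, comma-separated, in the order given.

r25: T_25,3=24×159539850276066860544000+96538966652493066240000=3925495373278097719296000; T_25,4=24×157375898285941510732800+159539850276066860544000=3936561409138663118131200; T_25,5=24×105005310755917452984576+157375898285941510732800=2677503356427960382362624; T_25,6=24×50779532534302850198976+105005310755917452984576=1323714091579185857760000; T_25,7=24×18588776355051949776576+50779532534302850198976=496910165055549644836800
r26: T_26,4=25×3936561409138663118131200+3925495373278097719296000=102339530601744675672576000; T_26,5=25×2677503356427960382362624+3936561409138663118131200=70874145319837672677196800; T_26,6=25×1323714091579185857760000+2677503356427960382362624=35770355645907606826362624; T_26,7=25×496910165055549644836800+1323714091579185857760000=13746468217967926978680000
r27: T_27,5=26×70874145319837672677196800+102339530601744675672576000=1945067308917524165279692800; T_27,6=26×35770355645907606826362624+70874145319837672677196800=1000903392113435450162625024; T_27,7=26×13746468217967926978680000+35770355645907606826362624=393178529313073708272042624
Read c(27,5) = 1945067308917524165279692800, c(27,6) = 1000903392113435450162625024, c(27,7) = 393178529313073708272042624.

1945067308917524165279692800, 1000903392113435450162625024, 393178529313073708272042624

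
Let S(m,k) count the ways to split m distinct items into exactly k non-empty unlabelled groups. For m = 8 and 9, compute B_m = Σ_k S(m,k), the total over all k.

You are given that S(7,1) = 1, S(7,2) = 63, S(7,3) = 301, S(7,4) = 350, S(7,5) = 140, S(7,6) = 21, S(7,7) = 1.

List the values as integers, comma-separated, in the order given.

r8: T_8,1=1×1+0=1; T_8,2=2×63+1=127; T_8,3=3×301+63=966; T_8,4=4×350+301=1701; T_8,5=5×140+350=1050; T_8,6=6×21+140=266; T_8,7=7×1+21=28; T_8,8=8×0+1=1
r9: T_9,1=1×1+0=1; T_9,2=2×127+1=255; T_9,3=3×966+127=3025; T_9,4=4×1701+966=7770; T_9,5=5×1050+1701=6951; T_9,6=6×266+1050=2646; T_9,7=7×28+266=462; T_9,8=8×1+28=36; T_9,9=9×0+1=1
B_8 = ΣS(8,k) = 1+127+966+1701+1050+266+28+1 = 4140
B_9 = ΣS(9,k) = 1+255+3025+7770+6951+2646+462+36+1 = 21147

4140, 21147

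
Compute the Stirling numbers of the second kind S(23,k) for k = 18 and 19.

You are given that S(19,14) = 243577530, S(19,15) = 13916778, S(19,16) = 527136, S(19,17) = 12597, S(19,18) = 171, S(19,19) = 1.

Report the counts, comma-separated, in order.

@20  (20,15):13916778·15+243577530→452329200, (20,16):527136·16+13916778→22350954, (20,17):12597·17+527136→741285, (20,18):171·18+12597→15675, (20,19):1·19+171→190
@21  (21,16):22350954·16+452329200→809944464, (21,17):741285·17+22350954→34952799, (21,18):15675·18+741285→1023435, (21,19):190·19+15675→19285
@22  (22,17):34952799·17+809944464→1404142047, (22,18):1023435·18+34952799→53374629, (22,19):19285·19+1023435→1389850
@23  (23,18):53374629·18+1404142047→2364885369, (23,19):1389850·19+53374629→79781779
Read S(23,18) = 2364885369, S(23,19) = 79781779.

2364885369, 79781779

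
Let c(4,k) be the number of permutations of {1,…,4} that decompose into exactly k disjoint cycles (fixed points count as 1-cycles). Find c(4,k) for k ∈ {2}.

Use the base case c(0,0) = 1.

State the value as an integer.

11

[1] T[1,1]:0*0+1=1
[2] T[2,1]:1*1+0=1 · T[2,2]:1*0+1=1
[3] T[3,1]:2*1+0=2 · T[3,2]:2*1+1=3
[4] T[4,2]:3*3+2=11
Read c(4,2) = 11.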